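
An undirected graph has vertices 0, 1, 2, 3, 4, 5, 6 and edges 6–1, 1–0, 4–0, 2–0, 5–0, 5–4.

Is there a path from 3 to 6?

3 has no edges, so nothing is reachable from it.

No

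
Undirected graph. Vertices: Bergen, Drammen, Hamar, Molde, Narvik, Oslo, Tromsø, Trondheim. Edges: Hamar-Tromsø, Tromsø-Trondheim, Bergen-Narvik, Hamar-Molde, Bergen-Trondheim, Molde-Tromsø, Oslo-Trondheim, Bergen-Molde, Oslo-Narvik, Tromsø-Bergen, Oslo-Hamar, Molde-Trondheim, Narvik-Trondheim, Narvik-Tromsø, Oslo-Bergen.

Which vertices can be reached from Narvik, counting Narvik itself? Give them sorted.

Start at Narvik.
Its neighbours: Bergen, Oslo, Tromsø, Trondheim.
Then their neighbours: Hamar, Molde.
Nothing further is reachable.

Bergen, Hamar, Molde, Narvik, Oslo, Tromsø, Trondheim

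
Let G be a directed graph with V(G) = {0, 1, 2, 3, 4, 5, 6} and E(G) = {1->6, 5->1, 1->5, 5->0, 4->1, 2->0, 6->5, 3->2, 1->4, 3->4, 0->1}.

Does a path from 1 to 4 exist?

Explore from 1.
Distance 1: reach 4, 5, 6.
Found 4.

Yes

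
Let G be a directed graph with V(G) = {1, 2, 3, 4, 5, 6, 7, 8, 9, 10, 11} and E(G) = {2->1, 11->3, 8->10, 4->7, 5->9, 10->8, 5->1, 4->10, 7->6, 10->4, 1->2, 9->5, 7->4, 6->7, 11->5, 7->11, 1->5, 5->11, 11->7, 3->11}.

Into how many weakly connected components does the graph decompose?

1

From 1: component {1, 2, 3, 4, 5, 6, 7, 8, 9, 10, 11}.
That's 1 component.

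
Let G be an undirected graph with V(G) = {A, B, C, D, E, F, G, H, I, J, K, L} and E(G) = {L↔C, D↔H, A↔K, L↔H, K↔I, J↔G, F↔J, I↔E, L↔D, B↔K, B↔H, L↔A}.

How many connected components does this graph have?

2

From A: component {A, B, C, D, E, H, I, K, L}.
From F: component {F, G, J}.
That's 2 components.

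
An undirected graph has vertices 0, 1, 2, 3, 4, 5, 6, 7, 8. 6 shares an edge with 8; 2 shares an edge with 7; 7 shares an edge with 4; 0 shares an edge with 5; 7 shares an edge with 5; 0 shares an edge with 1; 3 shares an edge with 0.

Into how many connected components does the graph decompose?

2

From 0: component {0, 1, 2, 3, 4, 5, 7}.
From 6: component {6, 8}.
That's 2 components.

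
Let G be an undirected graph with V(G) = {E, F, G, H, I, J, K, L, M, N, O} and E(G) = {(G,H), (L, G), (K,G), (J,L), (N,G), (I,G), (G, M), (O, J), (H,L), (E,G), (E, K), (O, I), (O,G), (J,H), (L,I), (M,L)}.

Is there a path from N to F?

Explore from N.
Distance 1: reach G.
Distance 2: reach E, H, I, K, L, M, O.
Distance 3: reach J.
The search is exhausted without reaching F; it lies in a different component.

No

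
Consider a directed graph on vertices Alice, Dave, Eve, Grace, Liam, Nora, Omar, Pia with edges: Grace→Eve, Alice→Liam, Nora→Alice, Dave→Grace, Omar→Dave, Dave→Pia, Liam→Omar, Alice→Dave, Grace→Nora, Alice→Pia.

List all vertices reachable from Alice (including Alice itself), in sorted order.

Start at Alice.
Its neighbours: Dave, Liam, Pia.
Then their neighbours: Grace, Omar.
Then next layer: Eve, Nora.
Every vertex is now reached.

Alice, Dave, Eve, Grace, Liam, Nora, Omar, Pia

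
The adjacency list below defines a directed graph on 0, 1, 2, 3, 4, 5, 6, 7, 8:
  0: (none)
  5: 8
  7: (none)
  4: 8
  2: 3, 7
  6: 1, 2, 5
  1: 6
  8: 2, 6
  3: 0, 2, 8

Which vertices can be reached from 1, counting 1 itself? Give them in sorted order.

Start at 1.
Its neighbours: 6.
Then their neighbours: 2, 5.
Then next layer: 3, 7, 8.
Then next layer: 0.
Nothing further is reachable.

0, 1, 2, 3, 5, 6, 7, 8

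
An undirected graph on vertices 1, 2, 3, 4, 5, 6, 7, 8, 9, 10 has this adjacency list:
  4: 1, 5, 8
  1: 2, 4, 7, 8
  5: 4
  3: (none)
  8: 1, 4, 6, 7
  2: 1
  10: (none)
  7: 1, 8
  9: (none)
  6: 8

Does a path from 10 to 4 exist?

10 has no edges, so nothing is reachable from it.

No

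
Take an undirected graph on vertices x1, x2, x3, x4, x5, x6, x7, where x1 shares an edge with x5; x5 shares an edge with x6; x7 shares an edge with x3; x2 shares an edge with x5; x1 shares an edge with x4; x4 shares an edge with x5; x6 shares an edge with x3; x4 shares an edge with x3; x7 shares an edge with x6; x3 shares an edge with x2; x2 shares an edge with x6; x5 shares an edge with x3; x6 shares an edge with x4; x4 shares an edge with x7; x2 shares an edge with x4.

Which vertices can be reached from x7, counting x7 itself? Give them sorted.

Start at x7.
Its neighbours: x3, x4, x6.
Then their neighbours: x1, x2, x5.
Every vertex is now reached.

x1, x2, x3, x4, x5, x6, x7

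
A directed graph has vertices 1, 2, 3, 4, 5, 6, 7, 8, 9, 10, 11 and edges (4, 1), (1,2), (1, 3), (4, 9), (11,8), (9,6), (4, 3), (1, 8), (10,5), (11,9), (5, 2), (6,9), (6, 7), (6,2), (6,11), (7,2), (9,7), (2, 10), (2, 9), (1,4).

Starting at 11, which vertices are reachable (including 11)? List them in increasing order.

2, 5, 6, 7, 8, 9, 10, 11

Start at 11.
Its neighbours: 8, 9.
Then their neighbours: 6, 7.
Then next layer: 2.
Then next layer: 10.
Then next layer: 5.
Nothing further is reachable.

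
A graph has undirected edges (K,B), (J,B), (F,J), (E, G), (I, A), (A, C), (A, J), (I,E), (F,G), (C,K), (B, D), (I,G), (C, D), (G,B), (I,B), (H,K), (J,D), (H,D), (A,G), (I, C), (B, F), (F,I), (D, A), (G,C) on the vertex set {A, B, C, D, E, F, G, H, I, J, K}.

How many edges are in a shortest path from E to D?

Distance 0: E.
Distance 1: G, I.
Distance 2: A, B, C, F.
Distance 3: D, J, K — contains D.

3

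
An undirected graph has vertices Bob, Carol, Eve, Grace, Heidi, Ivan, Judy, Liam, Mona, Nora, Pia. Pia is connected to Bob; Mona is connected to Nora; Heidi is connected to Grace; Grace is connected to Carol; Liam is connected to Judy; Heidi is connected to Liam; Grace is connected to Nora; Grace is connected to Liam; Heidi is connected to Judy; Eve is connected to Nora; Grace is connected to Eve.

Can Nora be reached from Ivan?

No

Ivan has no edges, so nothing is reachable from it.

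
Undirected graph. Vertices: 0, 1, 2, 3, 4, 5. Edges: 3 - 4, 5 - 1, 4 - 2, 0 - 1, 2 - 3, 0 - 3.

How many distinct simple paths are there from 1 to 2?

1–0–3–2
1–0–3–4–2

2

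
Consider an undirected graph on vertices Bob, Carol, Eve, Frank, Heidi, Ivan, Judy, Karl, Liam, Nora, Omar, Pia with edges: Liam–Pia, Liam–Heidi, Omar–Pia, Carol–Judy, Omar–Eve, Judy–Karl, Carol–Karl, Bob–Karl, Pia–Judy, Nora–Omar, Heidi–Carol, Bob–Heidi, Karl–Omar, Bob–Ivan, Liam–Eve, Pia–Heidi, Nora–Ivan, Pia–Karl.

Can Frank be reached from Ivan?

Explore from Ivan.
Distance 1: reach Bob, Nora.
Distance 2: reach Heidi, Karl, Omar.
Distance 3: reach Carol, Eve, Judy, Liam, Pia.
The search is exhausted without reaching Frank; it lies in a different component.

No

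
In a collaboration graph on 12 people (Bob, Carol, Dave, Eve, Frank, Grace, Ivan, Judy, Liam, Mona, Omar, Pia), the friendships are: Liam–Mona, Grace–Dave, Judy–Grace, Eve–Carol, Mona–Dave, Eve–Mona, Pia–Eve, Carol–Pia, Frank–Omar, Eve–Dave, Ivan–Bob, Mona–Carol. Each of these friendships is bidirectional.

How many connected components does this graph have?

From Bob: component {Bob, Ivan}.
From Carol: component {Carol, Dave, Eve, Grace, Judy, Liam, Mona, Pia}.
From Frank: component {Frank, Omar}.
That's 3 components.

3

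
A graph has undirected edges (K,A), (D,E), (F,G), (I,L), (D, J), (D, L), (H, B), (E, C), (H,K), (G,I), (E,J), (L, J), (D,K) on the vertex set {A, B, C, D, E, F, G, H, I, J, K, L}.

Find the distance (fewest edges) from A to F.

Distance 0: A.
Distance 1: K.
Distance 2: D, H.
Distance 3: B, E, J, L.
Distance 4: C, I.
Distance 5: G.
Distance 6: F — contains F.

6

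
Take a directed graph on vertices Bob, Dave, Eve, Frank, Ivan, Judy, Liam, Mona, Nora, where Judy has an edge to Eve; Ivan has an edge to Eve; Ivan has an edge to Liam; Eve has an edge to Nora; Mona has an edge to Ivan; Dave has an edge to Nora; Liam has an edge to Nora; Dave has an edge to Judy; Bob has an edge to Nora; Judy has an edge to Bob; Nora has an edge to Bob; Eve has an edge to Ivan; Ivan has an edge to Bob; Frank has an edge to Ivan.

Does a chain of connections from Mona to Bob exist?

Explore from Mona.
Distance 1: reach Ivan.
Distance 2: reach Bob, Eve, Liam.
Found Bob.

Yes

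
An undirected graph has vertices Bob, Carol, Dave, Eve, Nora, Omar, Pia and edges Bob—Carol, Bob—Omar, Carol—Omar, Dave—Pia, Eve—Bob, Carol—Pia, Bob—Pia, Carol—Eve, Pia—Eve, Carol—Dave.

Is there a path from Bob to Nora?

Explore from Bob.
Distance 1: reach Carol, Eve, Omar, Pia.
Distance 2: reach Dave.
The search is exhausted without reaching Nora; it lies in a different component.

No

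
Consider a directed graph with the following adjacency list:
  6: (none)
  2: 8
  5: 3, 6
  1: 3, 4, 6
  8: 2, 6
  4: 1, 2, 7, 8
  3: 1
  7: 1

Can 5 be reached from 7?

No

Explore from 7.
Distance 1: reach 1.
Distance 2: reach 3, 4, 6.
Distance 3: reach 2, 8.
The search from 7 is exhausted; no directed path reaches 5.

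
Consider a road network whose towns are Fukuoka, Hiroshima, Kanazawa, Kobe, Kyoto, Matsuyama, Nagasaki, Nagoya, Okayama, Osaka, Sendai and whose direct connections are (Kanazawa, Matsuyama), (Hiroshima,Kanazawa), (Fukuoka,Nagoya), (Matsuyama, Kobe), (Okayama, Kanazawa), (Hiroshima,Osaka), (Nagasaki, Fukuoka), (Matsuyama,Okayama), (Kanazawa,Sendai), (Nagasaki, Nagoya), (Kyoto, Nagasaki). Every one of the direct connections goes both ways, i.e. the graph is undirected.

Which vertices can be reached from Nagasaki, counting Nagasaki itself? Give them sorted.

Start at Nagasaki.
Its neighbours: Fukuoka, Kyoto, Nagoya.
Nothing further is reachable.

Fukuoka, Kyoto, Nagasaki, Nagoya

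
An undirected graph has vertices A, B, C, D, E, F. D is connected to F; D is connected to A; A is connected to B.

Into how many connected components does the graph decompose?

From A: component {A, B, D, F}.
From C: component {C}.
From E: component {E}.
That's 3 components.

3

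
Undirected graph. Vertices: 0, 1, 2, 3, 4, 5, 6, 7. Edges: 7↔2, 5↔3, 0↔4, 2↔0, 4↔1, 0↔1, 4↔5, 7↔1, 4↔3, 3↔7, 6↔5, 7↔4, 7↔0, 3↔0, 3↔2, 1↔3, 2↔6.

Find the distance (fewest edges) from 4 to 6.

2

Distance 0: 4.
Distance 1: 0, 1, 3, 5, 7.
Distance 2: 2, 6 — contains 6.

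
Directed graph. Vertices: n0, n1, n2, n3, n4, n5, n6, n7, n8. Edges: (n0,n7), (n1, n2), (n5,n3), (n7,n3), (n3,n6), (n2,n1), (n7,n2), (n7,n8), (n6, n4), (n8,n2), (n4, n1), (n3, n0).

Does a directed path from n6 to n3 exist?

Explore from n6.
Distance 1: reach n4.
Distance 2: reach n1.
Distance 3: reach n2.
The search from n6 is exhausted; no directed path reaches n3.

No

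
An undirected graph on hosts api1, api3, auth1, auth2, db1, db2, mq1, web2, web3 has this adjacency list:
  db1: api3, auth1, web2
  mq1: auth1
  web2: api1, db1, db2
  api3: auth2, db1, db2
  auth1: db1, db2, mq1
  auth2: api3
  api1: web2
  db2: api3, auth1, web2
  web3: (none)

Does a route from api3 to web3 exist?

No

Explore from api3.
Distance 1: reach auth2, db1, db2.
Distance 2: reach auth1, web2.
Distance 3: reach api1, mq1.
The search is exhausted without reaching web3; it lies in a different component.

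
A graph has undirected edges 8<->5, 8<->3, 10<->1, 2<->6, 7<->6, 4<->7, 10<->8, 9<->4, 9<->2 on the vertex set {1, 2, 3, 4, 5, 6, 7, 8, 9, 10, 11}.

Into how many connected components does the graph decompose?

From 1: component {1, 3, 5, 8, 10}.
From 2: component {2, 4, 6, 7, 9}.
From 11: component {11}.
That's 3 components.

3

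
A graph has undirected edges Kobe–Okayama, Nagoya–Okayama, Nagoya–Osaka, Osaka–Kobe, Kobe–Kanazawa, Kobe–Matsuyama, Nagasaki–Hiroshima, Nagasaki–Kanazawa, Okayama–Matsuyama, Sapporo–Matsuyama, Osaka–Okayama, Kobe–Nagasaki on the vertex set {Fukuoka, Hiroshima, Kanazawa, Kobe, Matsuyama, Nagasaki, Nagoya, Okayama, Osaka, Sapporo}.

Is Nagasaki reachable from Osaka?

Explore from Osaka.
Distance 1: reach Kobe, Nagoya, Okayama.
Distance 2: reach Kanazawa, Matsuyama, Nagasaki.
Found Nagasaki.

Yes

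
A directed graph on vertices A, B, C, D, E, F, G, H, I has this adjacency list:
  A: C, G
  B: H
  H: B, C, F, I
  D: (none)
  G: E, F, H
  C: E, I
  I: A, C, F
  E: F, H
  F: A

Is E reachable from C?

Explore from C.
Distance 1: reach E, I.
Found E.

Yes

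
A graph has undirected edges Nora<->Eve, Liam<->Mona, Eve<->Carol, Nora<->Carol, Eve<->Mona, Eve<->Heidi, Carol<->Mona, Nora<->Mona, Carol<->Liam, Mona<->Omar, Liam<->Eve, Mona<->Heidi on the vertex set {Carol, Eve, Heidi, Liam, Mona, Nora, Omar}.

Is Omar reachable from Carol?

Yes

Explore from Carol.
Distance 1: reach Eve, Liam, Mona, Nora.
Distance 2: reach Heidi, Omar.
Found Omar.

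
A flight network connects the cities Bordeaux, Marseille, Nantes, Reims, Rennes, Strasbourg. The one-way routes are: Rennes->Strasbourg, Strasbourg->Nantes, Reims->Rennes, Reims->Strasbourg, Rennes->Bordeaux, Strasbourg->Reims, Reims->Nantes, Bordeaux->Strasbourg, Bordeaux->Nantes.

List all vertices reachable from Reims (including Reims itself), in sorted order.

Start at Reims.
Its neighbours: Nantes, Rennes, Strasbourg.
Then their neighbours: Bordeaux.
Nothing further is reachable.

Bordeaux, Nantes, Reims, Rennes, Strasbourg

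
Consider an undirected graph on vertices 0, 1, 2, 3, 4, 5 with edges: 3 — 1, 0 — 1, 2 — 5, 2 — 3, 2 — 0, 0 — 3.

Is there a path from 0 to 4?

No

Explore from 0.
Distance 1: reach 1, 2, 3.
Distance 2: reach 5.
The search is exhausted without reaching 4; it lies in a different component.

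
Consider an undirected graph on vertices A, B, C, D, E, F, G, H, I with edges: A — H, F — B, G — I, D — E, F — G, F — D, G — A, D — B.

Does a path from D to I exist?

Yes

Explore from D.
Distance 1: reach B, E, F.
Distance 2: reach G.
Distance 3: reach A, I.
Found I.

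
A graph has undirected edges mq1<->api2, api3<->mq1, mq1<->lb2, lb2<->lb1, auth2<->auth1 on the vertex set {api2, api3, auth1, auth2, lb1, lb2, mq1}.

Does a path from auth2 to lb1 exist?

Explore from auth2.
Distance 1: reach auth1.
The search is exhausted without reaching lb1; it lies in a different component.

No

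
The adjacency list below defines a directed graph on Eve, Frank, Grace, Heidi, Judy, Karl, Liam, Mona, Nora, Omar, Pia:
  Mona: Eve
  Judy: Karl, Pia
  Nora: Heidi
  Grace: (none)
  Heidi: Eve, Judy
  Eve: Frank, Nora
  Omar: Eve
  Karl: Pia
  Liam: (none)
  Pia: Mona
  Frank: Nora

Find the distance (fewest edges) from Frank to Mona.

Distance 0: Frank.
Distance 1: Nora.
Distance 2: Heidi.
Distance 3: Eve, Judy.
Distance 4: Karl, Pia.
Distance 5: Mona — contains Mona.

5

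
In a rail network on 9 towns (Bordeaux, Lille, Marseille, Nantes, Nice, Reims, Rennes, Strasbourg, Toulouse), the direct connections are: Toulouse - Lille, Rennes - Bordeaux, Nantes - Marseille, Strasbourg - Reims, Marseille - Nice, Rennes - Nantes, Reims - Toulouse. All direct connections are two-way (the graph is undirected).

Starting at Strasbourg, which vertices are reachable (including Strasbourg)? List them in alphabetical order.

Start at Strasbourg.
Its neighbours: Reims.
Then their neighbours: Toulouse.
Then next layer: Lille.
Nothing further is reachable.

Lille, Reims, Strasbourg, Toulouse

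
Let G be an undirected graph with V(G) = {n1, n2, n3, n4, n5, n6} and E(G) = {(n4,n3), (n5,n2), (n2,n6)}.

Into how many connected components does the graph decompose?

From n1: component {n1}.
From n2: component {n2, n5, n6}.
From n3: component {n3, n4}.
That's 3 components.

3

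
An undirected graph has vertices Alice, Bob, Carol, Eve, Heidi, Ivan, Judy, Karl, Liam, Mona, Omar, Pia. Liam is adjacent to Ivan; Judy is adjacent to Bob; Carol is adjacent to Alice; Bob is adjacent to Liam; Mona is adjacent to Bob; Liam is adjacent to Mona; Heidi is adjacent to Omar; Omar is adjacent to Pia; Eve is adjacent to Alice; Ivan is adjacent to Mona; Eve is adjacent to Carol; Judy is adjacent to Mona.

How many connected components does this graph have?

From Alice: component {Alice, Carol, Eve}.
From Bob: component {Bob, Ivan, Judy, Liam, Mona}.
From Heidi: component {Heidi, Omar, Pia}.
From Karl: component {Karl}.
That's 4 components.

4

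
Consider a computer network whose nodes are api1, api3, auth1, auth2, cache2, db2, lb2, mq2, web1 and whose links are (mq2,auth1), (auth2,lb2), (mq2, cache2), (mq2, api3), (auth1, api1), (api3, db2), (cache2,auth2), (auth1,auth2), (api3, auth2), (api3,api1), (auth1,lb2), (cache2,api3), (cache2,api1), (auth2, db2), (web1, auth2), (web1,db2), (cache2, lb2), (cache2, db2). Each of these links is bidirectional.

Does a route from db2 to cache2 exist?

Explore from db2.
Distance 1: reach api3, auth2, cache2, web1.
Found cache2.

Yes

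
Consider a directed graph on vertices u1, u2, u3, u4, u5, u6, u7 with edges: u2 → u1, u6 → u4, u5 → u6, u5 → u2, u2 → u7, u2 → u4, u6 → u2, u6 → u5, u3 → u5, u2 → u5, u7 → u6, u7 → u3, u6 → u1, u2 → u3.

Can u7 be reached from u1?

u1 has no outgoing edges, so nothing is reachable from it.

No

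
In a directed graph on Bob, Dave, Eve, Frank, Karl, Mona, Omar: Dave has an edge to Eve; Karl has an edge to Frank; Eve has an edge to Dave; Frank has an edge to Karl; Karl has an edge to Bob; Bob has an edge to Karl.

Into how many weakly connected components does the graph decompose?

4

From Bob: component {Bob, Frank, Karl}.
From Dave: component {Dave, Eve}.
From Mona: component {Mona}.
From Omar: component {Omar}.
That's 4 components.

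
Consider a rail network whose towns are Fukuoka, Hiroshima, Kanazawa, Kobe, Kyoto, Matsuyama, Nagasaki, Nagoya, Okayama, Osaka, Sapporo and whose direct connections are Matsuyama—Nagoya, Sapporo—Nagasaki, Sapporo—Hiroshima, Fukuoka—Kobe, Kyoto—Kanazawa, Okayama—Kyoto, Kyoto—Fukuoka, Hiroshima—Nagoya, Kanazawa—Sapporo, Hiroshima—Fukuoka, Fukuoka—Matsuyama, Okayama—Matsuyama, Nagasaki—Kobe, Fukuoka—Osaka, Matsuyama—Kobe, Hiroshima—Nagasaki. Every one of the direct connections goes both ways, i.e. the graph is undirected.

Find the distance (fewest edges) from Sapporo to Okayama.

3

Distance 0: Sapporo.
Distance 1: Hiroshima, Kanazawa, Nagasaki.
Distance 2: Fukuoka, Kobe, Kyoto, Nagoya.
Distance 3: Matsuyama, Okayama, Osaka — contains Okayama.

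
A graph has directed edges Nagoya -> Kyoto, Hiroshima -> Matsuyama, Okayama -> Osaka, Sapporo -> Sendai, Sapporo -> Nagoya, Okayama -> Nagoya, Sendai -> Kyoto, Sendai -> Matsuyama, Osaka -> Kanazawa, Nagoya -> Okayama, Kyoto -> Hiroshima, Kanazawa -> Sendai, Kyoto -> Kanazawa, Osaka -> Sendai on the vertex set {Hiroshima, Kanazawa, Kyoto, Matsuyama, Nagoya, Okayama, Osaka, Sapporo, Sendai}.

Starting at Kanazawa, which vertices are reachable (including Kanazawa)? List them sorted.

Hiroshima, Kanazawa, Kyoto, Matsuyama, Sendai

Start at Kanazawa.
Its neighbours: Sendai.
Then their neighbours: Kyoto, Matsuyama.
Then next layer: Hiroshima.
Nothing further is reachable.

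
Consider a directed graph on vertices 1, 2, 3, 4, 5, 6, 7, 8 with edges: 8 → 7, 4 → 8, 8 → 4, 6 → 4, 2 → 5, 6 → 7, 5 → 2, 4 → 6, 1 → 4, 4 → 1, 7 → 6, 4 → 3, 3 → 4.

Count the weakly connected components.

2

From 1: component {1, 3, 4, 6, 7, 8}.
From 2: component {2, 5}.
That's 2 components.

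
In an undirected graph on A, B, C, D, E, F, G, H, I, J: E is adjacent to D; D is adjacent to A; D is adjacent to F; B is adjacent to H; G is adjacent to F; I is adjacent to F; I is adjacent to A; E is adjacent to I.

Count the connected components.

4

From A: component {A, D, E, F, G, I}.
From B: component {B, H}.
From C: component {C}.
From J: component {J}.
That's 4 components.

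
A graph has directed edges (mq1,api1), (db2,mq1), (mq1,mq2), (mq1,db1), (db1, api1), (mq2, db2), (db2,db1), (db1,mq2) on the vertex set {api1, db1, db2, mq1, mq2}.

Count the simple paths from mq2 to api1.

3

mq2→db2→db1→api1
mq2→db2→mq1→api1
mq2→db2→mq1→db1→api1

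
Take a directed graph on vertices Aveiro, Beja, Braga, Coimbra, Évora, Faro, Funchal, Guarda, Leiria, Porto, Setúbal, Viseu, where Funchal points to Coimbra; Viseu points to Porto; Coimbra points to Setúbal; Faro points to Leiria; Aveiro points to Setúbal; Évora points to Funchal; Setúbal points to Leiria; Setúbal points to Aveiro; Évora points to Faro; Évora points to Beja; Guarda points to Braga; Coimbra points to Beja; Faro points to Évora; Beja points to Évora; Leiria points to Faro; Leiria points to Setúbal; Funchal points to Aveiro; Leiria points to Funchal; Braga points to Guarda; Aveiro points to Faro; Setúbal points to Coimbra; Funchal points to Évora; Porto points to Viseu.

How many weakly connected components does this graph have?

3

From Aveiro: component {Aveiro, Beja, Coimbra, Évora, Faro, Funchal, Leiria, Setúbal}.
From Braga: component {Braga, Guarda}.
From Porto: component {Porto, Viseu}.
That's 3 components.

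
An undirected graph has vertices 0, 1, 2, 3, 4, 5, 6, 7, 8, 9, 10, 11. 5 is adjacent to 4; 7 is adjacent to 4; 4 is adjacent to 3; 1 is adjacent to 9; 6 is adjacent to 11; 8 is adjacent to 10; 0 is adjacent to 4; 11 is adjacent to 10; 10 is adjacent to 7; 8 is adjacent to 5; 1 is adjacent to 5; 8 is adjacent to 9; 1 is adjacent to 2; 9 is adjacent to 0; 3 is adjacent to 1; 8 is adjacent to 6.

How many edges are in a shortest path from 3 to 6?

Distance 0: 3.
Distance 1: 1, 4.
Distance 2: 0, 2, 5, 7, 9.
Distance 3: 8, 10.
Distance 4: 6, 11 — contains 6.

4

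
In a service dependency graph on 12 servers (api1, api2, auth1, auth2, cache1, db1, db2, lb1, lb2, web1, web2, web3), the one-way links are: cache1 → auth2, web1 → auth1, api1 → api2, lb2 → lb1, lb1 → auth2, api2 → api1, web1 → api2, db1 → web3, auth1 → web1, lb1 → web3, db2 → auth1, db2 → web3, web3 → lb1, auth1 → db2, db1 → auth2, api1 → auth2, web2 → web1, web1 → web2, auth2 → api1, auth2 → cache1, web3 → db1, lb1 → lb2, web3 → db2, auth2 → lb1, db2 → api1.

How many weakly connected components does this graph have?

From api1: component {api1, api2, auth1, auth2, cache1, db1, db2, lb1, lb2, web1, web2, web3}.
That's 1 component.

1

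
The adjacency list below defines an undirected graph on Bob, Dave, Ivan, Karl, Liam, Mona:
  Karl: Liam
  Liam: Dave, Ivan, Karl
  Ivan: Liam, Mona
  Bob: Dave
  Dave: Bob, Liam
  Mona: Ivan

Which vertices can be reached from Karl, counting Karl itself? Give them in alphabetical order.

Start at Karl.
Its neighbours: Liam.
Then their neighbours: Dave, Ivan.
Then next layer: Bob, Mona.
Every vertex is now reached.

Bob, Dave, Ivan, Karl, Liam, Mona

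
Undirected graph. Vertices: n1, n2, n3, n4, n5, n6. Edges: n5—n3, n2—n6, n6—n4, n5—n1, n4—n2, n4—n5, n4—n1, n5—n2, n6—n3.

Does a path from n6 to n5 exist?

Explore from n6.
Distance 1: reach n2, n3, n4.
Distance 2: reach n1, n5.
Found n5.

Yes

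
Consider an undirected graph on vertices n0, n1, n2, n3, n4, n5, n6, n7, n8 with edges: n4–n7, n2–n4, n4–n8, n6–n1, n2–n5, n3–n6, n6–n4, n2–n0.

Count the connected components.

1

From n0: component {n0, n1, n2, n3, n4, n5, n6, n7, n8}.
That's 1 component.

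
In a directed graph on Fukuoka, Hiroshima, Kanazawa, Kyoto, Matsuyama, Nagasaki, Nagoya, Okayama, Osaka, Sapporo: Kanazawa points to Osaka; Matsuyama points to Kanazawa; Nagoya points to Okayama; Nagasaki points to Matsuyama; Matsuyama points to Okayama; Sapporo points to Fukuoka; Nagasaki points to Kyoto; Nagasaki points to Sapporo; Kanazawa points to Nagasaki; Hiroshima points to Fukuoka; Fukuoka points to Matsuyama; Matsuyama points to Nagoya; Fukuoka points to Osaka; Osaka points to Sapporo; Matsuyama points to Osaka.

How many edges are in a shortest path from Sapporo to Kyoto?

Distance 0: Sapporo.
Distance 1: Fukuoka.
Distance 2: Matsuyama, Osaka.
Distance 3: Kanazawa, Nagoya, Okayama.
Distance 4: Nagasaki.
Distance 5: Kyoto — contains Kyoto.

5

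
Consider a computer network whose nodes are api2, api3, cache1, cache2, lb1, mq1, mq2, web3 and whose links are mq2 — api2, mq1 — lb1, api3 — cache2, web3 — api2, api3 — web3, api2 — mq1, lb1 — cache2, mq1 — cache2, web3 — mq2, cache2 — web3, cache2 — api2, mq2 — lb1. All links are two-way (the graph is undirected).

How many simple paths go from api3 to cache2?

api3–cache2
api3–web3–api2–cache2
api3–web3–api2–mq1–cache2
api3–web3–api2–mq1–lb1–cache2
api3–web3–api2–mq2–lb1–cache2
api3–web3–api2–mq2–lb1–mq1–cache2
api3–web3–cache2
api3–web3–mq2–api2–cache2
api3–web3–mq2–api2–mq1–cache2
api3–web3–mq2–api2–mq1–lb1–cache2
api3–web3–mq2–lb1–cache2
api3–web3–mq2–lb1–mq1–api2–cache2
api3–web3–mq2–lb1–mq1–cache2

13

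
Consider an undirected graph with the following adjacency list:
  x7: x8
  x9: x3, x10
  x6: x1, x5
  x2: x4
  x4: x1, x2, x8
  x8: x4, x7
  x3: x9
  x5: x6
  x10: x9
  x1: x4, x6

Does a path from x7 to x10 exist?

No

Explore from x7.
Distance 1: reach x8.
Distance 2: reach x4.
Distance 3: reach x1, x2.
Distance 4: reach x6.
Distance 5: reach x5.
The search is exhausted without reaching x10; it lies in a different component.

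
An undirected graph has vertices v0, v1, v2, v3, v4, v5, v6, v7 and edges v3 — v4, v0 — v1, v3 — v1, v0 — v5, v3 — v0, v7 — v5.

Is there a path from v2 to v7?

v2 has no edges, so nothing is reachable from it.

No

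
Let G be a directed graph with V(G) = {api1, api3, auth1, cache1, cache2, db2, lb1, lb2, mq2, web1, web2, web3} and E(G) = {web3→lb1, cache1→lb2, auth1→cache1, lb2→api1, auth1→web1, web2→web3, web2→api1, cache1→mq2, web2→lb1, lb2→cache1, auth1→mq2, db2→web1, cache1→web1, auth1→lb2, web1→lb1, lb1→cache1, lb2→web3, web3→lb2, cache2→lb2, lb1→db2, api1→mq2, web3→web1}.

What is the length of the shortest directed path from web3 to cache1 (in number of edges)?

2

Distance 0: web3.
Distance 1: lb1, lb2, web1.
Distance 2: api1, cache1, db2 — contains cache1.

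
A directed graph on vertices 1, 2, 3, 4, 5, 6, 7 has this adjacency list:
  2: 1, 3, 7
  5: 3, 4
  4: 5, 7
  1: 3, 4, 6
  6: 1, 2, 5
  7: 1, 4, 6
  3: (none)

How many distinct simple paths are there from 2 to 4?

7

2→1→4
2→1→6→5→4
2→7→1→4
2→7→1→6→5→4
2→7→4
2→7→6→1→4
2→7→6→5→4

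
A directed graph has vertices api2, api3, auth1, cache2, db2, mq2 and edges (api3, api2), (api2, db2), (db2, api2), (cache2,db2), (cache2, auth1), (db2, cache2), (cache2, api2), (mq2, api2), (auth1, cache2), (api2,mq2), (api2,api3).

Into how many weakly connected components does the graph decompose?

From api2: component {api2, api3, auth1, cache2, db2, mq2}.
That's 1 component.

1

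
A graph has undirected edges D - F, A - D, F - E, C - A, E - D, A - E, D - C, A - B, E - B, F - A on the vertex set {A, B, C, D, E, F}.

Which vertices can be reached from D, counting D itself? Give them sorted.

A, B, C, D, E, F

Start at D.
Its neighbours: A, C, E, F.
Then their neighbours: B.
Every vertex is now reached.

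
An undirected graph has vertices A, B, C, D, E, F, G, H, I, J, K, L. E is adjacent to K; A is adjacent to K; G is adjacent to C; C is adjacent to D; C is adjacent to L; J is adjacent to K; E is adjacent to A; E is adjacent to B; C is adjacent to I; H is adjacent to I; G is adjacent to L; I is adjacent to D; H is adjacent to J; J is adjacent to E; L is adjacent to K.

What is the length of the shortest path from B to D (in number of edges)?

Distance 0: B.
Distance 1: E.
Distance 2: A, J, K.
Distance 3: H, L.
Distance 4: C, G, I.
Distance 5: D — contains D.

5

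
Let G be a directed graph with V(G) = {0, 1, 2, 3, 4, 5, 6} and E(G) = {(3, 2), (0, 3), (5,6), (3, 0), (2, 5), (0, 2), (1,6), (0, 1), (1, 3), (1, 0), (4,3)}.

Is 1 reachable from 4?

Explore from 4.
Distance 1: reach 3.
Distance 2: reach 0, 2.
Distance 3: reach 1, 5.
Found 1.

Yes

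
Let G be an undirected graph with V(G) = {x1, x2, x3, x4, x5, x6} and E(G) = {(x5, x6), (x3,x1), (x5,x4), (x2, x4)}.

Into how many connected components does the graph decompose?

2

From x1: component {x1, x3}.
From x2: component {x2, x4, x5, x6}.
That's 2 components.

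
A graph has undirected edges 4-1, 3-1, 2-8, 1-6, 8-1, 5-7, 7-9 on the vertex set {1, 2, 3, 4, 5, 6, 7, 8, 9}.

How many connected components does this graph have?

From 1: component {1, 2, 3, 4, 6, 8}.
From 5: component {5, 7, 9}.
That's 2 components.

2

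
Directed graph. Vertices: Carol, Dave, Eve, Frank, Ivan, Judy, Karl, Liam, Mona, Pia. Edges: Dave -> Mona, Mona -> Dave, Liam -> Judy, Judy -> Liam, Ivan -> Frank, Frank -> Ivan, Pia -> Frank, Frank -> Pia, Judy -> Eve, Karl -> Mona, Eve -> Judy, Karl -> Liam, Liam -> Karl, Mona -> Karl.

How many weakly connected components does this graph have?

From Carol: component {Carol}.
From Dave: component {Dave, Eve, Judy, Karl, Liam, Mona}.
From Frank: component {Frank, Ivan, Pia}.
That's 3 components.

3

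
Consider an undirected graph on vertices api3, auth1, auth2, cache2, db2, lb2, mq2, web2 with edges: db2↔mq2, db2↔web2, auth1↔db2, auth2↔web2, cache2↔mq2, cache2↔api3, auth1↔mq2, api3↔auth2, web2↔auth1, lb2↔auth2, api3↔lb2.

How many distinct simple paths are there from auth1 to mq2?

auth1–db2–mq2
auth1–db2–web2–auth2–api3–cache2–mq2
auth1–db2–web2–auth2–lb2–api3–cache2–mq2
auth1–mq2
auth1–web2–auth2–api3–cache2–mq2
auth1–web2–auth2–lb2–api3–cache2–mq2
auth1–web2–db2–mq2

7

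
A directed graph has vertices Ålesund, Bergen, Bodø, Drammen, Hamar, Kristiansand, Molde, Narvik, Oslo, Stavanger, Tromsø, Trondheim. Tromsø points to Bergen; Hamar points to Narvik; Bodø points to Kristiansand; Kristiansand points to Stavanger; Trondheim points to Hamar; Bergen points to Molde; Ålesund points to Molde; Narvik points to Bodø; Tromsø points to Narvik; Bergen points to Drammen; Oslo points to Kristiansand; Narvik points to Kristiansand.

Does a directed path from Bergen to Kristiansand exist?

Explore from Bergen.
Distance 1: reach Drammen, Molde.
The search from Bergen is exhausted; no directed path reaches Kristiansand.

No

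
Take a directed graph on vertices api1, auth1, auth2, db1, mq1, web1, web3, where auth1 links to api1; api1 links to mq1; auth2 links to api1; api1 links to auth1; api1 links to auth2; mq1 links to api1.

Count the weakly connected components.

4

From api1: component {api1, auth1, auth2, mq1}.
From db1: component {db1}.
From web1: component {web1}.
From web3: component {web3}.
That's 4 components.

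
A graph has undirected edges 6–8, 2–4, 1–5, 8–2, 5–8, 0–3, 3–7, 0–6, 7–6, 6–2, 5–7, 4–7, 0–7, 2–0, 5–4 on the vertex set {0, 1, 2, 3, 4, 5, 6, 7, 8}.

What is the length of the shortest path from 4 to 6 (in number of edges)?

2

Distance 0: 4.
Distance 1: 2, 5, 7.
Distance 2: 0, 1, 3, 6, 8 — contains 6.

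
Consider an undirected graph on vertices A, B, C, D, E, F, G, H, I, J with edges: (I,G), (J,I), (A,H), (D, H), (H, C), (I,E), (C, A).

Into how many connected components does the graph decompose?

From A: component {A, C, D, H}.
From B: component {B}.
From E: component {E, G, I, J}.
From F: component {F}.
That's 4 components.

4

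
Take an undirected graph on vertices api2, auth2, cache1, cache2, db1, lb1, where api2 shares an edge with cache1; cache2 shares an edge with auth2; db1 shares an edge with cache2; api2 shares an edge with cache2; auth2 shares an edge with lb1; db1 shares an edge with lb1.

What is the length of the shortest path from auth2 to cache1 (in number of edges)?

3

Distance 0: auth2.
Distance 1: cache2, lb1.
Distance 2: api2, db1.
Distance 3: cache1 — contains cache1.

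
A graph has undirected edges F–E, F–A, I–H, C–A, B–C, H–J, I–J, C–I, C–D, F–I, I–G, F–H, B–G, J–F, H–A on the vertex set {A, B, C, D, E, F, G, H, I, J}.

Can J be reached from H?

Yes

Explore from H.
Distance 1: reach A, F, I, J.
Found J.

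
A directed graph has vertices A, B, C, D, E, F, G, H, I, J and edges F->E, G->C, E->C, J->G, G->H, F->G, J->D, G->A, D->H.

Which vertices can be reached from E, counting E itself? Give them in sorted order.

C, E

Start at E.
Its neighbours: C.
Nothing further is reachable.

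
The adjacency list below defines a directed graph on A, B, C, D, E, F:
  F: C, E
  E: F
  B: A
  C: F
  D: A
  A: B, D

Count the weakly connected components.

2

From A: component {A, B, D}.
From C: component {C, E, F}.
That's 2 components.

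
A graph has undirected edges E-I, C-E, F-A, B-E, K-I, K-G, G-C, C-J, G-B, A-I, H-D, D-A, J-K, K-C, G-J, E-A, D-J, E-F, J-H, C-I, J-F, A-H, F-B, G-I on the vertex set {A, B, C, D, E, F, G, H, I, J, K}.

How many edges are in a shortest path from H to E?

2

Distance 0: H.
Distance 1: A, D, J.
Distance 2: C, E, F, G, I, K — contains E.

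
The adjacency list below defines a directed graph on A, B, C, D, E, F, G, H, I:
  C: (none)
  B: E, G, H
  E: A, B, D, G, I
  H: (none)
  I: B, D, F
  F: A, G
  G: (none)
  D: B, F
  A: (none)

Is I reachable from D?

Yes

Explore from D.
Distance 1: reach B, F.
Distance 2: reach A, E, G, H.
Distance 3: reach I.
Found I.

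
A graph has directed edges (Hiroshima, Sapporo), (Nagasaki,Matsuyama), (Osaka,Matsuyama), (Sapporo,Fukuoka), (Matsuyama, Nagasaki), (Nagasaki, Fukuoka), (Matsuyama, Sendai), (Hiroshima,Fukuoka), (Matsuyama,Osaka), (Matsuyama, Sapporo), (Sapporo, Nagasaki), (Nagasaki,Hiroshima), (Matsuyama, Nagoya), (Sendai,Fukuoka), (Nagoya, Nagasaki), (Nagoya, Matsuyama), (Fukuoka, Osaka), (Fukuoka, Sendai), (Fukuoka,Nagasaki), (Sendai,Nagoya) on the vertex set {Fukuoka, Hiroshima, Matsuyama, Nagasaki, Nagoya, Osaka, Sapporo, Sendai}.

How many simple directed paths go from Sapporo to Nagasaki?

Sapporo→Fukuoka→Nagasaki
Sapporo→Fukuoka→Osaka→Matsuyama→Nagasaki
Sapporo→Fukuoka→Osaka→Matsuyama→Nagoya→Nagasaki
Sapporo→Fukuoka→Osaka→Matsuyama→Sendai→Nagoya→Nagasaki
Sapporo→Fukuoka→Sendai→Nagoya→Matsuyama→Nagasaki
Sapporo→Fukuoka→Sendai→Nagoya→Nagasaki
Sapporo→Nagasaki

7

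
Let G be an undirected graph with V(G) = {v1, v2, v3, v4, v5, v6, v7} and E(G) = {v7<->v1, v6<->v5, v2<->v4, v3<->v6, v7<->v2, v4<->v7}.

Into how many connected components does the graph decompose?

2

From v1: component {v1, v2, v4, v7}.
From v3: component {v3, v5, v6}.
That's 2 components.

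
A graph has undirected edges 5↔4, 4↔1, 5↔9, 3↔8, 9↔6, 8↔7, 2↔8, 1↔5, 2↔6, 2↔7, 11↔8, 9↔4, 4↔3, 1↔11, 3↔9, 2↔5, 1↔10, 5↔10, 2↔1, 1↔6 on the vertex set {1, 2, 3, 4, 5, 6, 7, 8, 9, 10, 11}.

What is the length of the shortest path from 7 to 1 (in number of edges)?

2

Distance 0: 7.
Distance 1: 2, 8.
Distance 2: 1, 3, 5, 6, 11 — contains 1.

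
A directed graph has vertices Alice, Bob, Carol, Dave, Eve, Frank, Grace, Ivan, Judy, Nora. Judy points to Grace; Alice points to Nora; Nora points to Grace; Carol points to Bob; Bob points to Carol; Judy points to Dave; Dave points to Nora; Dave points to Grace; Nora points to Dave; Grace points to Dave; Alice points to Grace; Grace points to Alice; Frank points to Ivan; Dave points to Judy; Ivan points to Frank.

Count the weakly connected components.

From Alice: component {Alice, Dave, Grace, Judy, Nora}.
From Bob: component {Bob, Carol}.
From Eve: component {Eve}.
From Frank: component {Frank, Ivan}.
That's 4 components.

4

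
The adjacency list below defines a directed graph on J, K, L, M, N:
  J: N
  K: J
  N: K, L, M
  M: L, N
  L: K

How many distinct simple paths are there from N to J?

N→K→J
N→L→K→J
N→M→L→K→J

3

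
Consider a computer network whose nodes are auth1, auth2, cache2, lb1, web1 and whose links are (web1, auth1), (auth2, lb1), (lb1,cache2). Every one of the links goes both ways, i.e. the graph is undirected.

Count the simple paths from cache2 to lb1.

1

cache2–lb1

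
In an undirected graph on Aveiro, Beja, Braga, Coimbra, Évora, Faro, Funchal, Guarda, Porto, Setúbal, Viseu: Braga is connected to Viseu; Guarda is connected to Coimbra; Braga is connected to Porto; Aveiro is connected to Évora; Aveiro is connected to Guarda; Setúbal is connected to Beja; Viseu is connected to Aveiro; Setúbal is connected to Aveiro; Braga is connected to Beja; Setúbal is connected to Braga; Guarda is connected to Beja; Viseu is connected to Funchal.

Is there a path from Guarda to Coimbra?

Explore from Guarda.
Distance 1: reach Aveiro, Beja, Coimbra.
Found Coimbra.

Yes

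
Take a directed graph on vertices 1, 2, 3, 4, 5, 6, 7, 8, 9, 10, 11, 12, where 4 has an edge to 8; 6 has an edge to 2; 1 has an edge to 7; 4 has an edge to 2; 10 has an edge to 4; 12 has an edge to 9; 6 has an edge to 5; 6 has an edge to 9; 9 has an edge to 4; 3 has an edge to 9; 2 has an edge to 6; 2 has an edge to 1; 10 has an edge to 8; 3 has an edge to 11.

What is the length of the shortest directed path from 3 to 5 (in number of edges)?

5

Distance 0: 3.
Distance 1: 9, 11.
Distance 2: 4.
Distance 3: 2, 8.
Distance 4: 1, 6.
Distance 5: 5, 7 — contains 5.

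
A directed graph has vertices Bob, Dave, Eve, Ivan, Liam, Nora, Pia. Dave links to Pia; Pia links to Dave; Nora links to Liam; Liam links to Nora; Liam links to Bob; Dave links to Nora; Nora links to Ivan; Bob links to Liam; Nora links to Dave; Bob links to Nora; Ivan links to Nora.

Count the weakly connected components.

2

From Bob: component {Bob, Dave, Ivan, Liam, Nora, Pia}.
From Eve: component {Eve}.
That's 2 components.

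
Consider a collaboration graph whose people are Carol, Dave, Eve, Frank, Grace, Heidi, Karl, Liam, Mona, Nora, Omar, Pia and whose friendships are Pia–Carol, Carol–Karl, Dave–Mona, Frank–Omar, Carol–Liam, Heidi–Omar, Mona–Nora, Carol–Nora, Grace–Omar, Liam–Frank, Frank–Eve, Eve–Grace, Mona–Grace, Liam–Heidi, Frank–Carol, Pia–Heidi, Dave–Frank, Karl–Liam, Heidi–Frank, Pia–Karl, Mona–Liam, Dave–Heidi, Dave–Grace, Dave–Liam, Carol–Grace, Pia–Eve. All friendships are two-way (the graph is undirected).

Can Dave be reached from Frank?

Explore from Frank.
Distance 1: reach Carol, Dave, Eve, Heidi, Liam, Omar.
Found Dave.

Yes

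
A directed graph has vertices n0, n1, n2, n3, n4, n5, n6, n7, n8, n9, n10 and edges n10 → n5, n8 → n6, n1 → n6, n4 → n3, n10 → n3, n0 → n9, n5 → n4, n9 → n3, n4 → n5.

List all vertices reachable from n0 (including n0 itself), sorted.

Start at n0.
Its neighbours: n9.
Then their neighbours: n3.
Nothing further is reachable.

n0, n3, n9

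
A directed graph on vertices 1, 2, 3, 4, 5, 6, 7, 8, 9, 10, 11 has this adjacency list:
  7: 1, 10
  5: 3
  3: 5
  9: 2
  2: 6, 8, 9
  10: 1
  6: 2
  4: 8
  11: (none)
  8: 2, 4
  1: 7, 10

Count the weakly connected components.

From 1: component {1, 7, 10}.
From 2: component {2, 4, 6, 8, 9}.
From 3: component {3, 5}.
From 11: component {11}.
That's 4 components.

4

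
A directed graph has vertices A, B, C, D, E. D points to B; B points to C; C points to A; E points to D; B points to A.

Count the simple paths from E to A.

2

E→D→B→A
E→D→B→C→A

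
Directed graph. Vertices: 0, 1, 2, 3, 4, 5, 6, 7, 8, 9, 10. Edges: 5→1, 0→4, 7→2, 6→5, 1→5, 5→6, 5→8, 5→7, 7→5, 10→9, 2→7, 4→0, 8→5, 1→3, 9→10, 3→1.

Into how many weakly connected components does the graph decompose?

3

From 0: component {0, 4}.
From 1: component {1, 2, 3, 5, 6, 7, 8}.
From 9: component {9, 10}.
That's 3 components.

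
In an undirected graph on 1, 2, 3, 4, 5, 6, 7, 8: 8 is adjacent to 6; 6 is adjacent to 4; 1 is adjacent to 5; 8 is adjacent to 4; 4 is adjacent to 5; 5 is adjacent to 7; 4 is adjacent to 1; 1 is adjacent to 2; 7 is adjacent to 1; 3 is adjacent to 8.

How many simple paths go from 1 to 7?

1–4–5–7
1–5–7
1–7

3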